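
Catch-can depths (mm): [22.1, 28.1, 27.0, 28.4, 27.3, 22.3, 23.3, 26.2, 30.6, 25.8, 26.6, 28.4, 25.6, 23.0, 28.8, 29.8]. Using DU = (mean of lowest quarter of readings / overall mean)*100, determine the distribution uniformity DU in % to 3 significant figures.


sorted lowest 4 of 16: [22.1, 22.3, 23.0, 23.3] -> mean = 22.675 mm
overall mean = 26.456 mm
DU = (22.675/26.456)*100 = 85.7 %
Therefore the distribution uniformity DU = 85.7 %.


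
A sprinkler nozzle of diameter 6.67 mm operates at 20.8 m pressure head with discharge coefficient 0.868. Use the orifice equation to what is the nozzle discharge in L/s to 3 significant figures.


Approach: apply the orifice equation, Q = Cd*A*sqrt(2*g*h), A = pi*(d/2)^2.
A = pi*(6.67e-3/2)^2 = 3.4942e-05 m^2
Q = 0.868 * 3.4942e-05 * sqrt(2*9.81*20.8) * 1000 = 0.613 L/s
Therefore the nozzle discharge = 0.613 L/s.


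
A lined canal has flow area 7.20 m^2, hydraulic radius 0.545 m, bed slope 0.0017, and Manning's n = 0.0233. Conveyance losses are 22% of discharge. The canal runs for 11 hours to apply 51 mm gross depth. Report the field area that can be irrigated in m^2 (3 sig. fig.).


Approach: apply Manning's equation with a conveyance and depth budget, Q = (1/n)*A*R^(2/3)*S^(1/2); Q_field = Q*(1-loss); Area = Q_field*t/(d/1000).
Step 1 — canal discharge (Manning's equation):
  Q = (1/0.0233) * 7.20 * 0.545^(2/3) * 0.0017^(1/2) = 8.5009 m^3/s
Step 2 — delivered flow: Q_field = 8.5009*(1 - 22/100) = 6.6307 m^3/s
Step 3 — volume delivered: V = 6.6307 * 11*3600 = 262580 m^3
Step 4 — area served: A = V / (depth/1000) = 262580 / 0.051 = 5150000 m^2
Therefore the field area that can be irrigated = 5150000 m^2.


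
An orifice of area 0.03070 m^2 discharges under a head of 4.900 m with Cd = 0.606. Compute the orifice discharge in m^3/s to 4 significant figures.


Approach: apply the orifice equation, Q = Cd*A*sqrt(2*g*h).
Q = 0.606 * 0.03070 * sqrt(2*9.81*4.900) = 0.1824 m^3/s
Therefore the orifice discharge = 0.1824 m^3/s.


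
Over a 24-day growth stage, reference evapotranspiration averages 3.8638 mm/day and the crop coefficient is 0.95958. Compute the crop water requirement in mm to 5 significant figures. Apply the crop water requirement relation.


Approach: apply the crop water requirement relation, CWR = ET0 * Kc * days.
CWR = 3.8638 * 0.95958 * 24 = 88.983 mm
Therefore the crop water requirement = 88.983 mm.


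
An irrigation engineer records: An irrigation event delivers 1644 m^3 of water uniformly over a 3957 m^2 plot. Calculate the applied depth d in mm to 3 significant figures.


Approach: apply depth from volume over area, d = (V/A)*1000.
d = (1644 / 3957) * 1000 = 415 mm
Therefore the applied depth d = 415 mm.


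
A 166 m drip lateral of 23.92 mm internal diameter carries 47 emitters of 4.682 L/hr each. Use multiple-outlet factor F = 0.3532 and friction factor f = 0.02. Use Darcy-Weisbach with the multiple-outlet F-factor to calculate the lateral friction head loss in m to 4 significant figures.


Approach: apply Darcy-Weisbach with the multiple-outlet F-factor, Q = n*q/(3600*1000) m^3/s; v = Q/A; hf = F*f*(L/D)*(v^2/(2g)).
Q = 47*4.682/(3600*1000) = 6.11261e-05 m^3/s
A = pi*(23.92e-3/2)^2 = 4.49378e-04 m^2, so v = Q/A = 0.136024 m/s
hf = 0.3532*0.02*(166/0.02392)*(0.136024^2/(2*9.81)) = 0.04623 m
Therefore the lateral friction head loss = 0.04623 m.


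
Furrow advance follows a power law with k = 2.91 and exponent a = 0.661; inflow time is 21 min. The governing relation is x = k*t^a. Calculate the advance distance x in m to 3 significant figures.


x = 2.91 * 21^0.661 = 21.8 m
Therefore the advance distance x = 21.8 m.


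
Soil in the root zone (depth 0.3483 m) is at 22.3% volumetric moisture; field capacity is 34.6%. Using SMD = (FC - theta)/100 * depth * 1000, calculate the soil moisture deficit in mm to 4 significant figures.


SMD = (34.6 - 22.3)/100 * 0.3483 * 1000 = 42.84 mm
Therefore the soil moisture deficit = 42.84 mm.


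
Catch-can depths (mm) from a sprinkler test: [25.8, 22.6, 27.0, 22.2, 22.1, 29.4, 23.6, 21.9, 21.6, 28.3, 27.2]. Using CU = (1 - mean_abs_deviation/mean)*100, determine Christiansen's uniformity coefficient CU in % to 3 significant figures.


mean = 24.700 mm
mean |d_i - mean| = 2.5818 mm
CU = (1 - 2.5818/24.700)*100 = 89.5 %
Therefore Christiansen's uniformity coefficient CU = 89.5 %.


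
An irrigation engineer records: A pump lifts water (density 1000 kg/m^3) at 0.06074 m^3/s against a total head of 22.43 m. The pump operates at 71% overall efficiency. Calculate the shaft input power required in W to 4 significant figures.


Approach: apply hydraulic power then efficiency conversion, P = rho*g*Q*H; P_in = P/eta.
Step 1 — hydraulic power (P = rho*g*Q*H):
  P = 1000 * 9.81 * 0.06074 * 22.43 = 13365.1 W
Step 2 — input power: P_in = P/eta = 13365.1 / 0.71 = 18820 W
Therefore the shaft input power required = 18820 W.


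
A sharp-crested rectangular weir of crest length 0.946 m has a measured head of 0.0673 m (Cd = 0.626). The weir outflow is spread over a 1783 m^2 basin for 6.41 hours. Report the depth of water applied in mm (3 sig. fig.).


Approach: apply the rectangular weir equation with a volume-to-depth conversion, Q = (2/3)*Cd*L*sqrt(2g)*H^1.5; d = Q*t/A * 1000.
Step 1 — weir discharge:
  Q = (2/3)*0.626*0.946*sqrt(2*9.81)*0.0673^1.5 = 0.030531 m^3/s
Step 2 — volume: V = 0.030531 * 6.41*3600 = 704.54 m^3
Step 3 — depth: d = V/A * 1000 = 704.54/1783 * 1000 = 395 mm
Therefore the depth of water applied = 395 mm.


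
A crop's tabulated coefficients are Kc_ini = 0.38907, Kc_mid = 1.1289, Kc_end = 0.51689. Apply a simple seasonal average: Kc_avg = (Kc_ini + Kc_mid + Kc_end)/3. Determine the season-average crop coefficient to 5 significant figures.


Kc_avg = (0.38907 + 1.1289 + 0.51689)/3 = 0.67829
Therefore the season-average crop coefficient = 0.67829.


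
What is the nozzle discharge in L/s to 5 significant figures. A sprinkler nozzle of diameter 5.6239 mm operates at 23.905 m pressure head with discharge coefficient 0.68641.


Approach: apply the orifice equation, Q = Cd*A*sqrt(2*g*h), A = pi*(d/2)^2.
A = pi*(5.6239e-3/2)^2 = 2.484077e-05 m^2
Q = 0.68641 * 2.484077e-05 * sqrt(2*9.81*23.905) * 1000 = 0.36927 L/s
Therefore the nozzle discharge = 0.36927 L/s.


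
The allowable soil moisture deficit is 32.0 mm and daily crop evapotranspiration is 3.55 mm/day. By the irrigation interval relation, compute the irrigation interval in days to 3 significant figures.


Approach: apply the irrigation interval relation, interval = SMD / ETc.
interval = 32.0 / 3.55 = 9.01 days
Therefore the irrigation interval = 9.01 days.


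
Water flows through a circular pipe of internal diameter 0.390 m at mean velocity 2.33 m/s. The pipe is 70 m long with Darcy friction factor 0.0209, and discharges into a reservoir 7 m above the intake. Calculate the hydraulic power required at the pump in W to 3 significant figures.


Approach: apply continuity + Darcy-Weisbach + hydraulic power, Q = A*v; hf = f*(L/D)*(v^2/(2g)); H = static + hf; P = rho*g*Q*H.
Step 1 — flow rate (continuity, Q = A*v):
  A = pi*(0.390/2)^2 = 0.11946 m^2
  Q = 0.11946 * 2.33 = 0.27834 m^3/s
Step 2 — friction head loss (Darcy-Weisbach):
  hf = 0.0209 * (70/0.390) * (2.33^2 / (2*9.81))
  hf = 1.0380 m
Step 3 — total head: H = 7 + 1.0380 = 8.0380 m
Step 4 — hydraulic power (P = rho*g*Q*H):
  P = 1000 * 9.81 * 0.27834 * 8.0380 = 21900 W
Therefore the hydraulic power required at the pump = 21900 W.


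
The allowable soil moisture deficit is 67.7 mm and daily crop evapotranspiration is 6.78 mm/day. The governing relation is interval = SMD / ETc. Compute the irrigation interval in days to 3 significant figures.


interval = 67.7 / 6.78 = 9.99 days
Therefore the irrigation interval = 9.99 days.


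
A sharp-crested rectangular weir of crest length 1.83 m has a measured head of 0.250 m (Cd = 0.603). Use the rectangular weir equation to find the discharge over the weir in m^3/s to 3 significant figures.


Approach: apply the rectangular weir equation, Q = (2/3)*Cd*L*sqrt(2g)*H^1.5.
Q = (2/3)*0.603*1.83*sqrt(2*9.81)*0.250^1.5 = 0.407 m^3/s
Therefore the discharge over the weir = 0.407 m^3/s.


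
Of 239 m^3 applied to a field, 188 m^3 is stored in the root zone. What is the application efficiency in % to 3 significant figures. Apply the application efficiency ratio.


Approach: apply the application efficiency ratio, Ea = (stored/applied)*100.
Ea = (188/239)*100 = 78.7 %
Therefore the application efficiency = 78.7 %.


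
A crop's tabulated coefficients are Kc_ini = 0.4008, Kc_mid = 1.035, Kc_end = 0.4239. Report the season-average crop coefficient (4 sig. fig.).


Approach: apply a simple seasonal average, Kc_avg = (Kc_ini + Kc_mid + Kc_end)/3.
Kc_avg = (0.4008 + 1.035 + 0.4239)/3 = 0.6199
Therefore the season-average crop coefficient = 0.6199.


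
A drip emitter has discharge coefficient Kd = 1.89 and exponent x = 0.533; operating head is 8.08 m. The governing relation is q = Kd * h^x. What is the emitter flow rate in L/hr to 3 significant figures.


q = 1.89 * 8.08^0.533 = 5.76 L/hr
Therefore the emitter flow rate = 5.76 L/hr.


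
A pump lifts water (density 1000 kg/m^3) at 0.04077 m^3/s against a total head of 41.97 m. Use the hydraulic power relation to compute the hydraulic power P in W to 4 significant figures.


Approach: apply the hydraulic power relation, P = rho*g*Q*H.
P = 1000 * 9.81 * 0.04077 * 41.97 = 16790 W
Therefore the hydraulic power P = 16790 W.


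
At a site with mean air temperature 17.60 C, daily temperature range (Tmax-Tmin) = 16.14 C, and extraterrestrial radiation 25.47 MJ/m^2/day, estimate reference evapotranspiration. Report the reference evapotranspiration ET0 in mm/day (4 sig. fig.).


Approach: apply the Hargreaves-Samani method, ET0 = 0.0023*(Tmean+17.8)*sqrt(Tmax-Tmin)*0.408*Ra.
ET0 = 0.0023*(17.60+17.8)*sqrt(16.14)*0.408*25.47 = 3.399 mm/day
Therefore the reference evapotranspiration ET0 = 3.399 mm/day.


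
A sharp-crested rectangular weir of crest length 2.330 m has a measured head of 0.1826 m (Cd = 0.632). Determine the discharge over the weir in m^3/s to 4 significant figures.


Approach: apply the rectangular weir equation, Q = (2/3)*Cd*L*sqrt(2g)*H^1.5.
Q = (2/3)*0.632*2.330*sqrt(2*9.81)*0.1826^1.5 = 0.3393 m^3/s
Therefore the discharge over the weir = 0.3393 m^3/s.


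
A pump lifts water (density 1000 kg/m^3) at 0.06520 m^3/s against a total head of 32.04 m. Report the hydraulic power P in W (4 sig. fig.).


Approach: apply the hydraulic power relation, P = rho*g*Q*H.
P = 1000 * 9.81 * 0.06520 * 32.04 = 20490 W
Therefore the hydraulic power P = 20490 W.


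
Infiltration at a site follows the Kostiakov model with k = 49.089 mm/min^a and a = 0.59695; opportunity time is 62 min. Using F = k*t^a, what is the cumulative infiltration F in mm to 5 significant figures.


F = 49.089 * 62^0.59695 = 576.70 mm
Therefore the cumulative infiltration F = 576.70 mm.


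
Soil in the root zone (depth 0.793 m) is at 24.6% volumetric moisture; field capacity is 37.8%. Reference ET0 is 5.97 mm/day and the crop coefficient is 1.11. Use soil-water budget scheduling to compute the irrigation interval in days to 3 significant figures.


Approach: apply soil-water budget scheduling, SMD = (FC-theta)/100*depth*1000; ETc = ET0*Kc; interval = SMD/ETc.
Step 1 — soil moisture deficit:
  SMD = (37.8 - 24.6)/100 * 0.793 * 1000 = 104.68 mm
Step 2 — daily crop ET (ETc = ET0*Kc):
  ETc = 5.97 * 1.11 = 6.6267 mm/day
Step 3 — irrigation interval (SMD/ETc):
  interval = 104.68 / 6.6267 = 15.8 days
Therefore the irrigation interval = 15.8 days.


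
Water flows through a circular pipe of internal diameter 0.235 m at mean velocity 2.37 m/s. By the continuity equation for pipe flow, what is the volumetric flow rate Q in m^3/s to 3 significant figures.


Approach: apply the continuity equation for pipe flow, Q = A * v with A = pi*(D/2)^2.
A = pi*(0.235/2)^2 = 0.043374 m^2
Q = 0.043374 * 2.37 = 0.103 m^3/s
Therefore the volumetric flow rate Q = 0.103 m^3/s.


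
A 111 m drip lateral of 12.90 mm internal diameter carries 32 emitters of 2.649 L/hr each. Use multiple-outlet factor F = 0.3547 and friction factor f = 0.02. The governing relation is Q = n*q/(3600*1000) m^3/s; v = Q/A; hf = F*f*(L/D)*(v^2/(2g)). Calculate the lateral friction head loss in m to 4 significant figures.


Q = 32*2.649/(3600*1000) = 2.35467e-05 m^3/s
A = pi*(12.90e-3/2)^2 = 1.30698e-04 m^2, so v = Q/A = 0.180161 m/s
hf = 0.3547*0.02*(111/0.01290)*(0.180161^2/(2*9.81)) = 0.1010 m
Therefore the lateral friction head loss = 0.1010 m.


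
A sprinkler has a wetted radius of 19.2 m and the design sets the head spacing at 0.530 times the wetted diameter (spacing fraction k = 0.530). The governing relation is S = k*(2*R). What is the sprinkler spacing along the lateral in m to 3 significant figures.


S = 0.530 * (2 * 19.2) = 20.4 m
Therefore the sprinkler spacing along the lateral = 20.4 m.


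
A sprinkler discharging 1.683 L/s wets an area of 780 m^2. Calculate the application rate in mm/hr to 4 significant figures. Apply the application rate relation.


Approach: apply the application rate relation, rate = (Q/A)*3600.
rate = (1.683 / 780) * 3600 = 7.768 mm/hr
Therefore the application rate = 7.768 mm/hr.


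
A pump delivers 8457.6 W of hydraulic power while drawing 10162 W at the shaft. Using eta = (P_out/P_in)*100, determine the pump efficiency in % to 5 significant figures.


eta = (8457.6 / 10162) * 100 = 83.228 %
Therefore the pump efficiency = 83.228 %.


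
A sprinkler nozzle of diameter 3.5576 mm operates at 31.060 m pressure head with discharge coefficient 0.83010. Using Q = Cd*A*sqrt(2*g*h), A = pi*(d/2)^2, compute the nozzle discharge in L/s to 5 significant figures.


A = pi*(3.5576e-3/2)^2 = 9.940406e-06 m^2
Q = 0.83010 * 9.940406e-06 * sqrt(2*9.81*31.060) * 1000 = 0.20370 L/s
Therefore the nozzle discharge = 0.20370 L/s.


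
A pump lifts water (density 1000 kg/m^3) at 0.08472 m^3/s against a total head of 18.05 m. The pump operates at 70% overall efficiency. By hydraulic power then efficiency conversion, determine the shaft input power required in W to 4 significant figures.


Approach: apply hydraulic power then efficiency conversion, P = rho*g*Q*H; P_in = P/eta.
Step 1 — hydraulic power (P = rho*g*Q*H):
  P = 1000 * 9.81 * 0.08472 * 18.05 = 15001.4 W
Step 2 — input power: P_in = P/eta = 15001.4 / 0.7 = 21430 W
Therefore the shaft input power required = 21430 W.


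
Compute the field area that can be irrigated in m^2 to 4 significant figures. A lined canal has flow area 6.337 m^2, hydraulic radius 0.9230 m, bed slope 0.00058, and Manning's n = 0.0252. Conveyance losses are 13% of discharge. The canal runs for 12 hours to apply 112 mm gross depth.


Approach: apply Manning's equation with a conveyance and depth budget, Q = (1/n)*A*R^(2/3)*S^(1/2); Q_field = Q*(1-loss); Area = Q_field*t/(d/1000).
Step 1 — canal discharge (Manning's equation):
  Q = (1/0.0252) * 6.337 * 0.9230^(2/3) * 0.00058^(1/2) = 5.74114 m^3/s
Step 2 — delivered flow: Q_field = 5.74114*(1 - 13/100) = 4.99479 m^3/s
Step 3 — volume delivered: V = 4.99479 * 12*3600 = 215775 m^3
Step 4 — area served: A = V / (depth/1000) = 215775 / 0.112 = 1927000 m^2
Therefore the field area that can be irrigated = 1927000 m^2.


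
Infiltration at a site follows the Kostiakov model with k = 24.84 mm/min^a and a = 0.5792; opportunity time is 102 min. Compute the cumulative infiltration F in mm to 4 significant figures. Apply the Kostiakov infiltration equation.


Approach: apply the Kostiakov infiltration equation, F = k*t^a.
F = 24.84 * 102^0.5792 = 361.9 mm
Therefore the cumulative infiltration F = 361.9 mm.


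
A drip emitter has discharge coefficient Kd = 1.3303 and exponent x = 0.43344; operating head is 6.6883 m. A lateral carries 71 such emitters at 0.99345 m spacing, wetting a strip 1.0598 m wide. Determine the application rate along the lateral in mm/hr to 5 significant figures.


Approach: apply the emitter equation with a lateral mass balance, q = Kd*h^x; Q = n*q; rate = Q/(n*spacing*width).
Step 1 — single emitter flow (q = Kd*h^x):
  q = 1.3303 * 6.6883^0.43344 = 3.031618 L/hr
Step 2 — total lateral flow: Q = 71 * 3.031618 = 215.2449 L/hr
Step 3 — wetted area: A = 71 * 0.99345 * 1.0598 = 74.75294 m^2
Step 4 — application rate: Q/A = 215.2449/74.75294 = 2.8794 mm/hr
Therefore the application rate along the lateral = 2.8794 mm/hr.


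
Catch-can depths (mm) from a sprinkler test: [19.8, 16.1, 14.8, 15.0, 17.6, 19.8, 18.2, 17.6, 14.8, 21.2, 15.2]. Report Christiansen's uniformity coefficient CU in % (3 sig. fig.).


Approach: apply Christiansen's uniformity coefficient, CU = (1 - mean_abs_deviation/mean)*100.
mean = 17.282 mm
mean |d_i - mean| = 1.9107 mm
CU = (1 - 1.9107/17.282)*100 = 88.9 %
Therefore Christiansen's uniformity coefficient CU = 88.9 %.


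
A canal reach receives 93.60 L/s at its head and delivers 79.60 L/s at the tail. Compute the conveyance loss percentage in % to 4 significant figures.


Approach: apply the conveyance loss ratio, loss% = ((Q_head - Q_tail)/Q_head)*100.
loss = ((93.60 - 79.60)/93.60)*100 = 14.96 %
Therefore the conveyance loss percentage = 14.96 %.


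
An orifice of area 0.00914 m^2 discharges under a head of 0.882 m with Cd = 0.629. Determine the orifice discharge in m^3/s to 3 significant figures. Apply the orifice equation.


Approach: apply the orifice equation, Q = Cd*A*sqrt(2*g*h).
Q = 0.629 * 0.00914 * sqrt(2*9.81*0.882) = 0.0239 m^3/s
Therefore the orifice discharge = 0.0239 m^3/s.


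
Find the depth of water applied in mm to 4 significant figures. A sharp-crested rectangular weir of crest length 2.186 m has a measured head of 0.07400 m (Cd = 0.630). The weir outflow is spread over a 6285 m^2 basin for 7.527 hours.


Approach: apply the rectangular weir equation with a volume-to-depth conversion, Q = (2/3)*Cd*L*sqrt(2g)*H^1.5; d = Q*t/A * 1000.
Step 1 — weir discharge:
  Q = (2/3)*0.630*2.186*sqrt(2*9.81)*0.07400^1.5 = 0.0818647 m^3/s
Step 2 — volume: V = 0.0818647 * 7.527*3600 = 2218.30 m^3
Step 3 — depth: d = V/A * 1000 = 2218.30/6285 * 1000 = 353.0 mm
Therefore the depth of water applied = 353.0 mm.


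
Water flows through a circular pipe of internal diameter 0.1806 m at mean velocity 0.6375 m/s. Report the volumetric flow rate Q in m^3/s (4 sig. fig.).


Approach: apply the continuity equation for pipe flow, Q = A * v with A = pi*(D/2)^2.
A = pi*(0.1806/2)^2 = 0.0256168 m^2
Q = 0.0256168 * 0.6375 = 0.01633 m^3/s
Therefore the volumetric flow rate Q = 0.01633 m^3/s.


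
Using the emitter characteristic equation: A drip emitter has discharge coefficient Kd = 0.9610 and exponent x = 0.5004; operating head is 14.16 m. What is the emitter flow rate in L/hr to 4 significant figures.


Approach: apply the emitter characteristic equation, q = Kd * h^x.
q = 0.9610 * 14.16^0.5004 = 3.620 L/hr
Therefore the emitter flow rate = 3.620 L/hr.


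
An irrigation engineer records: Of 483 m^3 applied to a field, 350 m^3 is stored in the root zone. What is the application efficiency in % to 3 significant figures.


Approach: apply the application efficiency ratio, Ea = (stored/applied)*100.
Ea = (350/483)*100 = 72.5 %
Therefore the application efficiency = 72.5 %.


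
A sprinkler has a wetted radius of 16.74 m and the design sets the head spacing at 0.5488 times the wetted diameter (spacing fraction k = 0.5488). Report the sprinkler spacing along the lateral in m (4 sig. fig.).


Approach: apply the sprinkler spacing rule (spacing as a fraction of wetted diameter), S = k*(2*R).
S = 0.5488 * (2 * 16.74) = 18.37 m
Therefore the sprinkler spacing along the lateral = 18.37 m.


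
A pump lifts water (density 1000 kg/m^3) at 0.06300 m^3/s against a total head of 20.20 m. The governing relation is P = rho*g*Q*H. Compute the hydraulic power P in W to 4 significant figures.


P = 1000 * 9.81 * 0.06300 * 20.20 = 12480 W
Therefore the hydraulic power P = 12480 W.


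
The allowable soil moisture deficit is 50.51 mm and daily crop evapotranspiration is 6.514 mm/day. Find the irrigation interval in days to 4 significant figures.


Approach: apply the irrigation interval relation, interval = SMD / ETc.
interval = 50.51 / 6.514 = 7.754 days
Therefore the irrigation interval = 7.754 days.


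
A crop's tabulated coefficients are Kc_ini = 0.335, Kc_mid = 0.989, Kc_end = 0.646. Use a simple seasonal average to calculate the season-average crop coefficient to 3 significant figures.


Approach: apply a simple seasonal average, Kc_avg = (Kc_ini + Kc_mid + Kc_end)/3.
Kc_avg = (0.335 + 0.989 + 0.646)/3 = 0.657
Therefore the season-average crop coefficient = 0.657.


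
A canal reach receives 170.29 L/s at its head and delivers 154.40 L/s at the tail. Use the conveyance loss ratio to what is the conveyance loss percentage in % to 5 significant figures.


Approach: apply the conveyance loss ratio, loss% = ((Q_head - Q_tail)/Q_head)*100.
loss = ((170.29 - 154.40)/170.29)*100 = 9.3311 %
Therefore the conveyance loss percentage = 9.3311 %.


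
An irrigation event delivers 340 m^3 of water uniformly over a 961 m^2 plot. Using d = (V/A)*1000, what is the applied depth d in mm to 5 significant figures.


d = (340 / 961) * 1000 = 353.80 mm
Therefore the applied depth d = 353.80 mm.


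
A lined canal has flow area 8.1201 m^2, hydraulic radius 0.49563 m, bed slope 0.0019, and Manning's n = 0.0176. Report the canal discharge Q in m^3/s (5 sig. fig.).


Approach: apply Manning's equation, Q = (1/n)*A*R^(2/3)*S^(1/2).
Q = (1/0.0176) * 8.1201 * 0.49563^(2/3) * 0.0019^(1/2) = 12.595 m^3/s
Therefore the canal discharge Q = 12.595 m^3/s.


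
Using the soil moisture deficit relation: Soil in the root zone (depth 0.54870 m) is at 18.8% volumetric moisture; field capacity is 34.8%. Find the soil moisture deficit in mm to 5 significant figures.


Approach: apply the soil moisture deficit relation, SMD = (FC - theta)/100 * depth * 1000.
SMD = (34.8 - 18.8)/100 * 0.54870 * 1000 = 87.792 mm
Therefore the soil moisture deficit = 87.792 mm.


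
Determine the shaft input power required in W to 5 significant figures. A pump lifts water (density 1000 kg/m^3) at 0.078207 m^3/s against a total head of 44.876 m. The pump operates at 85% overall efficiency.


Approach: apply hydraulic power then efficiency conversion, P = rho*g*Q*H; P_in = P/eta.
Step 1 — hydraulic power (P = rho*g*Q*H):
  P = 1000 * 9.81 * 0.078207 * 44.876 = 34429.35 W
Step 2 — input power: P_in = P/eta = 34429.35 / 0.85 = 40505 W
Therefore the shaft input power required = 40505 W.


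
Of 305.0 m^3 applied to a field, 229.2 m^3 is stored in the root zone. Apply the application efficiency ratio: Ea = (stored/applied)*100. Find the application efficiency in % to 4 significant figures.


Ea = (229.2/305.0)*100 = 75.15 %
Therefore the application efficiency = 75.15 %.


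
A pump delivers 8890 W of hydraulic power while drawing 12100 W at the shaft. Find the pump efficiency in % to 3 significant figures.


Approach: apply the efficiency ratio, eta = (P_out/P_in)*100.
eta = (8890 / 12100) * 100 = 73.5 %
Therefore the pump efficiency = 73.5 %.


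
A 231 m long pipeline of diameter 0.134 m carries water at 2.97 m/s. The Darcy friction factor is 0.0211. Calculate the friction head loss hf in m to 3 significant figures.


Approach: apply the Darcy-Weisbach equation, hf = f*(L/D)*(v^2/(2g)).
hf = 0.0211 * (231/0.134) * (2.97^2 / (2*9.81))
hf = 16.4 m
Therefore the friction head loss hf = 16.4 m.


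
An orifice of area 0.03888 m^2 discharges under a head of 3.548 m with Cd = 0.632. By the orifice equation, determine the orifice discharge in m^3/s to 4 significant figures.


Approach: apply the orifice equation, Q = Cd*A*sqrt(2*g*h).
Q = 0.632 * 0.03888 * sqrt(2*9.81*3.548) = 0.2050 m^3/s
Therefore the orifice discharge = 0.2050 m^3/s.


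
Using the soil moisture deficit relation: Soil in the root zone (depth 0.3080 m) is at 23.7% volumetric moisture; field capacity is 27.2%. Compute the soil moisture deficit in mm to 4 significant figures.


Approach: apply the soil moisture deficit relation, SMD = (FC - theta)/100 * depth * 1000.
SMD = (27.2 - 23.7)/100 * 0.3080 * 1000 = 10.78 mm
Therefore the soil moisture deficit = 10.78 mm.


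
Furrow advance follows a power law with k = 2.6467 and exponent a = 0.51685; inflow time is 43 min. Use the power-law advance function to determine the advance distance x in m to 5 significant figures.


Approach: apply the power-law advance function, x = k*t^a.
x = 2.6467 * 43^0.51685 = 18.491 m
Therefore the advance distance x = 18.491 m.


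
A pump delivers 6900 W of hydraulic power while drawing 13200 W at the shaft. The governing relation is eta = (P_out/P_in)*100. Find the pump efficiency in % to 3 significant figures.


eta = (6900 / 13200) * 100 = 52.3 %
Therefore the pump efficiency = 52.3 %.


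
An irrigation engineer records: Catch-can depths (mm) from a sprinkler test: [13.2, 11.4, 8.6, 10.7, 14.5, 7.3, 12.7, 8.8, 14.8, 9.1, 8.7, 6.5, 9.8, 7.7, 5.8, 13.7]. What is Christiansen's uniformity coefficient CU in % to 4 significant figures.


Approach: apply Christiansen's uniformity coefficient, CU = (1 - mean_abs_deviation/mean)*100.
mean = 10.2063 mm
mean |d_i - mean| = 2.44453 mm
CU = (1 - 2.44453/10.2063)*100 = 76.05 %
Therefore Christiansen's uniformity coefficient CU = 76.05 %.


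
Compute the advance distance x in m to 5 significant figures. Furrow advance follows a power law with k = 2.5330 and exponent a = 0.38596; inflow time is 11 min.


Approach: apply the power-law advance function, x = k*t^a.
x = 2.5330 * 11^0.38596 = 6.3910 m
Therefore the advance distance x = 6.3910 m.


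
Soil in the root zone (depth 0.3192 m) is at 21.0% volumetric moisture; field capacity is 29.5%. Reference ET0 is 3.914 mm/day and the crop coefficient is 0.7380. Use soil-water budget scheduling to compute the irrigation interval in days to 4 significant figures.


Approach: apply soil-water budget scheduling, SMD = (FC-theta)/100*depth*1000; ETc = ET0*Kc; interval = SMD/ETc.
Step 1 — soil moisture deficit:
  SMD = (29.5 - 21.0)/100 * 0.3192 * 1000 = 27.1320 mm
Step 2 — daily crop ET (ETc = ET0*Kc):
  ETc = 3.914 * 0.7380 = 2.88853 mm/day
Step 3 — irrigation interval (SMD/ETc):
  interval = 27.1320 / 2.88853 = 9.393 days
Therefore the irrigation interval = 9.393 days.


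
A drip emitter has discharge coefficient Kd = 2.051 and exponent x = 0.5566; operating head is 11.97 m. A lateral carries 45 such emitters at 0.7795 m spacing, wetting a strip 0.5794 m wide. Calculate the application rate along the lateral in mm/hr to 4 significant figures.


Approach: apply the emitter equation with a lateral mass balance, q = Kd*h^x; Q = n*q; rate = Q/(n*spacing*width).
Step 1 — single emitter flow (q = Kd*h^x):
  q = 2.051 * 11.97^0.5566 = 8.16644 L/hr
Step 2 — total lateral flow: Q = 45 * 8.16644 = 367.490 L/hr
Step 3 — wetted area: A = 45 * 0.7795 * 0.5794 = 20.3239 m^2
Step 4 — application rate: Q/A = 367.490/20.3239 = 18.08 mm/hr
Therefore the application rate along the lateral = 18.08 mm/hr.


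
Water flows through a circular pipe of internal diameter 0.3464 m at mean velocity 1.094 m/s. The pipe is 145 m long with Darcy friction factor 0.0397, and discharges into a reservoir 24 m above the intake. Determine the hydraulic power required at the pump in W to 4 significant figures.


Approach: apply continuity + Darcy-Weisbach + hydraulic power, Q = A*v; hf = f*(L/D)*(v^2/(2g)); H = static + hf; P = rho*g*Q*H.
Step 1 — flow rate (continuity, Q = A*v):
  A = pi*(0.3464/2)^2 = 0.0942423 m^2
  Q = 0.0942423 * 1.094 = 0.103101 m^3/s
Step 2 — friction head loss (Darcy-Weisbach):
  hf = 0.0397 * (145/0.3464) * (1.094^2 / (2*9.81))
  hf = 1.01372 m
Step 3 — total head: H = 24 + 1.01372 = 25.0137 m
Step 4 — hydraulic power (P = rho*g*Q*H):
  P = 1000 * 9.81 * 0.103101 * 25.0137 = 25300 W
Therefore the hydraulic power required at the pump = 25300 W.


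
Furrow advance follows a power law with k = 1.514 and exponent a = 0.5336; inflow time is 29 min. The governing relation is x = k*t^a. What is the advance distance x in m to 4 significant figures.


x = 1.514 * 29^0.5336 = 9.130 m
Therefore the advance distance x = 9.130 m.


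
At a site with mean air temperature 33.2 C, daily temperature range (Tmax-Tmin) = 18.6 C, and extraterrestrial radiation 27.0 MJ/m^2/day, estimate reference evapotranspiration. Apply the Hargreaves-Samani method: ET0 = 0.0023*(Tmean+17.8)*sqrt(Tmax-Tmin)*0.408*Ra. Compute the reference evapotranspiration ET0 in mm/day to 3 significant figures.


ET0 = 0.0023*(33.2+17.8)*sqrt(18.6)*0.408*27.0 = 5.57 mm/day
Therefore the reference evapotranspiration ET0 = 5.57 mm/day.


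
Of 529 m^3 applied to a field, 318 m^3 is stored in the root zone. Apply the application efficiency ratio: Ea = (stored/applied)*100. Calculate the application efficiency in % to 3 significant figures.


Ea = (318/529)*100 = 60.1 %
Therefore the application efficiency = 60.1 %.


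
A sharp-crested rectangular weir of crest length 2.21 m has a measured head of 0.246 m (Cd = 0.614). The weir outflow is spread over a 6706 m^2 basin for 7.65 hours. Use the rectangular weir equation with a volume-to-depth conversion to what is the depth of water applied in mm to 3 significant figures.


Approach: apply the rectangular weir equation with a volume-to-depth conversion, Q = (2/3)*Cd*L*sqrt(2g)*H^1.5; d = Q*t/A * 1000.
Step 1 — weir discharge:
  Q = (2/3)*0.614*2.21*sqrt(2*9.81)*0.246^1.5 = 0.48890 m^3/s
Step 2 — volume: V = 0.48890 * 7.65*3600 = 13464 m^3
Step 3 — depth: d = V/A * 1000 = 13464/6706 * 1000 = 2010 mm
Therefore the depth of water applied = 2010 mm.


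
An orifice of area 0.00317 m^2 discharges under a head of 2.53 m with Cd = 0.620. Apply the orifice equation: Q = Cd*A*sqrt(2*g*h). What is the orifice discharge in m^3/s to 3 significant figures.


Q = 0.620 * 0.00317 * sqrt(2*9.81*2.53) = 0.0138 m^3/s
Therefore the orifice discharge = 0.0138 m^3/s.


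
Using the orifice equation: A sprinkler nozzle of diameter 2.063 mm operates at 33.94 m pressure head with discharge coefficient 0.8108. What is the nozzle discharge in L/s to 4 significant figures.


Approach: apply the orifice equation, Q = Cd*A*sqrt(2*g*h), A = pi*(d/2)^2.
A = pi*(2.063e-3/2)^2 = 3.34263e-06 m^2
Q = 0.8108 * 3.34263e-06 * sqrt(2*9.81*33.94) * 1000 = 0.06994 L/s
Therefore the nozzle discharge = 0.06994 L/s.


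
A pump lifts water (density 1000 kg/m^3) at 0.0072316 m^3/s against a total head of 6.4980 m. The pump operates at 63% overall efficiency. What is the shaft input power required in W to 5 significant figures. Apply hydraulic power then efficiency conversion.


Approach: apply hydraulic power then efficiency conversion, P = rho*g*Q*H; P_in = P/eta.
Step 1 — hydraulic power (P = rho*g*Q*H):
  P = 1000 * 9.81 * 0.0072316 * 6.4980 = 460.9811 W
Step 2 — input power: P_in = P/eta = 460.9811 / 0.63 = 731.72 W
Therefore the shaft input power required = 731.72 W.


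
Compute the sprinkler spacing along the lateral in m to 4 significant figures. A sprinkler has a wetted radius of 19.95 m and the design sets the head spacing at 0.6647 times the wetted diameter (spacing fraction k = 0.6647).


Approach: apply the sprinkler spacing rule (spacing as a fraction of wetted diameter), S = k*(2*R).
S = 0.6647 * (2 * 19.95) = 26.52 m
Therefore the sprinkler spacing along the lateral = 26.52 m.


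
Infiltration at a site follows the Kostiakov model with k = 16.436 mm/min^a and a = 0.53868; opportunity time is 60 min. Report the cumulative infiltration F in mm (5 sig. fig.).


Approach: apply the Kostiakov infiltration equation, F = k*t^a.
F = 16.436 * 60^0.53868 = 149.16 mm
Therefore the cumulative infiltration F = 149.16 mm.


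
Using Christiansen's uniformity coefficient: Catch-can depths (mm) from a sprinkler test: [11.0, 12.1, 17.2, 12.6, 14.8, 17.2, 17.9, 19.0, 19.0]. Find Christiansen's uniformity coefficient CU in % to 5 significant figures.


Approach: apply Christiansen's uniformity coefficient, CU = (1 - mean_abs_deviation/mean)*100.
mean = 15.64444 mm
mean |d_i - mean| = 2.683951 mm
CU = (1 - 2.683951/15.64444)*100 = 82.844 %
Therefore Christiansen's uniformity coefficient CU = 82.844 %.


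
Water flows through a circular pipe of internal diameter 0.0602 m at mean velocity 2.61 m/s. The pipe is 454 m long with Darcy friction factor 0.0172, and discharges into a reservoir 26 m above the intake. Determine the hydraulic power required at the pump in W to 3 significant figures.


Approach: apply continuity + Darcy-Weisbach + hydraulic power, Q = A*v; hf = f*(L/D)*(v^2/(2g)); H = static + hf; P = rho*g*Q*H.
Step 1 — flow rate (continuity, Q = A*v):
  A = pi*(0.0602/2)^2 = 0.0028463 m^2
  Q = 0.0028463 * 2.61 = 0.0074289 m^3/s
Step 2 — friction head loss (Darcy-Weisbach):
  hf = 0.0172 * (454/0.0602) * (2.61^2 / (2*9.81))
  hf = 45.037 m
Step 3 — total head: H = 26 + 45.037 = 71.037 m
Step 4 — hydraulic power (P = rho*g*Q*H):
  P = 1000 * 9.81 * 0.0074289 * 71.037 = 5180 W
Therefore the hydraulic power required at the pump = 5180 W.


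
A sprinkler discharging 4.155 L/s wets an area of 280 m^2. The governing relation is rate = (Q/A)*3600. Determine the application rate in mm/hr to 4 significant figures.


rate = (4.155 / 280) * 3600 = 53.42 mm/hr
Therefore the application rate = 53.42 mm/hr.


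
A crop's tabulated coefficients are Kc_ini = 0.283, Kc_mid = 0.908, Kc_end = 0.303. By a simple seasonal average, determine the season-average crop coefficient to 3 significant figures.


Approach: apply a simple seasonal average, Kc_avg = (Kc_ini + Kc_mid + Kc_end)/3.
Kc_avg = (0.283 + 0.908 + 0.303)/3 = 0.498
Therefore the season-average crop coefficient = 0.498.


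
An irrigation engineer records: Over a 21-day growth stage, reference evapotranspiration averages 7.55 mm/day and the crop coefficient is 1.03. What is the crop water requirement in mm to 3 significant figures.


Approach: apply the crop water requirement relation, CWR = ET0 * Kc * days.
CWR = 7.55 * 1.03 * 21 = 163 mm
Therefore the crop water requirement = 163 mm.


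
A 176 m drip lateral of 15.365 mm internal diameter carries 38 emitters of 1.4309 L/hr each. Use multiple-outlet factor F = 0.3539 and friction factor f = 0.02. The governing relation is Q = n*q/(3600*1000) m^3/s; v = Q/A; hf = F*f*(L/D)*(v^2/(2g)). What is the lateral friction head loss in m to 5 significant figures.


Q = 38*1.4309/(3600*1000) = 1.510394e-05 m^3/s
A = pi*(15.365e-3/2)^2 = 1.854193e-04 m^2, so v = Q/A = 0.08145831 m/s
hf = 0.3539*0.02*(176/0.015365)*(0.08145831^2/(2*9.81)) = 0.027420 m
Therefore the lateral friction head loss = 0.027420 m.


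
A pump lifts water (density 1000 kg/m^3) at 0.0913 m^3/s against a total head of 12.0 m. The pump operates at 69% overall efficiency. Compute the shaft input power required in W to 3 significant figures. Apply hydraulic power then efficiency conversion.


Approach: apply hydraulic power then efficiency conversion, P = rho*g*Q*H; P_in = P/eta.
Step 1 — hydraulic power (P = rho*g*Q*H):
  P = 1000 * 9.81 * 0.0913 * 12.0 = 10748 W
Step 2 — input power: P_in = P/eta = 10748 / 0.69 = 15600 W
Therefore the shaft input power required = 15600 W.


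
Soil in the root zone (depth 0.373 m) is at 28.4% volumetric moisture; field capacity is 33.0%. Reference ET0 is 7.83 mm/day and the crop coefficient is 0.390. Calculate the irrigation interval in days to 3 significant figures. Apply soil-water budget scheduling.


Approach: apply soil-water budget scheduling, SMD = (FC-theta)/100*depth*1000; ETc = ET0*Kc; interval = SMD/ETc.
Step 1 — soil moisture deficit:
  SMD = (33.0 - 28.4)/100 * 0.373 * 1000 = 17.158 mm
Step 2 — daily crop ET (ETc = ET0*Kc):
  ETc = 7.83 * 0.390 = 3.0537 mm/day
Step 3 — irrigation interval (SMD/ETc):
  interval = 17.158 / 3.0537 = 5.62 days
Therefore the irrigation interval = 5.62 days.


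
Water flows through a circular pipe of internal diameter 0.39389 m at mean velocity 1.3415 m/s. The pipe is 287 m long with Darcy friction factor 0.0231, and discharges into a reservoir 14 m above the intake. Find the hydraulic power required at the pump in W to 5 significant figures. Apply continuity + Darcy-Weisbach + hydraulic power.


Approach: apply continuity + Darcy-Weisbach + hydraulic power, Q = A*v; hf = f*(L/D)*(v^2/(2g)); H = static + hf; P = rho*g*Q*H.
Step 1 — flow rate (continuity, Q = A*v):
  A = pi*(0.39389/2)^2 = 0.1218540 m^2
  Q = 0.1218540 * 1.3415 = 0.1634671 m^3/s
Step 2 — friction head loss (Darcy-Weisbach):
  hf = 0.0231 * (287/0.39389) * (1.3415^2 / (2*9.81))
  hf = 1.543836 m
Step 3 — total head: H = 14 + 1.543836 = 15.54384 m
Step 4 — hydraulic power (P = rho*g*Q*H):
  P = 1000 * 9.81 * 0.1634671 * 15.54384 = 24926 W
Therefore the hydraulic power required at the pump = 24926 W.


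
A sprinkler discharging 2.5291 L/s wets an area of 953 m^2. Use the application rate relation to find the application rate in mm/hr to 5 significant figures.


Approach: apply the application rate relation, rate = (Q/A)*3600.
rate = (2.5291 / 953) * 3600 = 9.5538 mm/hr
Therefore the application rate = 9.5538 mm/hr.


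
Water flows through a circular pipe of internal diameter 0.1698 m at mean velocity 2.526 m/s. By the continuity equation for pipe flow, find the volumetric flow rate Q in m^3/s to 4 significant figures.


Approach: apply the continuity equation for pipe flow, Q = A * v with A = pi*(D/2)^2.
A = pi*(0.1698/2)^2 = 0.0226446 m^2
Q = 0.0226446 * 2.526 = 0.05720 m^3/s
Therefore the volumetric flow rate Q = 0.05720 m^3/s.


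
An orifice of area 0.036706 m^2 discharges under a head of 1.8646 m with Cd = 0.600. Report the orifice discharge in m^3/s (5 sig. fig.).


Approach: apply the orifice equation, Q = Cd*A*sqrt(2*g*h).
Q = 0.600 * 0.036706 * sqrt(2*9.81*1.8646) = 0.13321 m^3/s
Therefore the orifice discharge = 0.13321 m^3/s.


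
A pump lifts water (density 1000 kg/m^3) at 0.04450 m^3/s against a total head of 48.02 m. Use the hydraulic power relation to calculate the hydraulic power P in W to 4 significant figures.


Approach: apply the hydraulic power relation, P = rho*g*Q*H.
P = 1000 * 9.81 * 0.04450 * 48.02 = 20960 W
Therefore the hydraulic power P = 20960 W.


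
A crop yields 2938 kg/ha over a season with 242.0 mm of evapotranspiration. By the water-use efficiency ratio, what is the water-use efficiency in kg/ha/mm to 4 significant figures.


Approach: apply the water-use efficiency ratio, WUE = yield/ET.
WUE = 2938 / 242.0 = 12.14 kg/ha/mm
Therefore the water-use efficiency = 12.14 kg/ha/mm.


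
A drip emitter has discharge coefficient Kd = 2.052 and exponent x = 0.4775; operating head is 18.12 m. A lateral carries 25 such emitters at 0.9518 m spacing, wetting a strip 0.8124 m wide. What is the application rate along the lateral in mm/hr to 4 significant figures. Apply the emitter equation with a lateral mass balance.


Approach: apply the emitter equation with a lateral mass balance, q = Kd*h^x; Q = n*q; rate = Q/(n*spacing*width).
Step 1 — single emitter flow (q = Kd*h^x):
  q = 2.052 * 18.12^0.4775 = 8.18367 L/hr
Step 2 — total lateral flow: Q = 25 * 8.18367 = 204.592 L/hr
Step 3 — wetted area: A = 25 * 0.9518 * 0.8124 = 19.3311 m^2
Step 4 — application rate: Q/A = 204.592/19.3311 = 10.58 mm/hr
Therefore the application rate along the lateral = 10.58 mm/hr.


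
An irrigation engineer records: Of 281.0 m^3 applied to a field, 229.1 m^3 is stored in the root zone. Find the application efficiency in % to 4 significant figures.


Approach: apply the application efficiency ratio, Ea = (stored/applied)*100.
Ea = (229.1/281.0)*100 = 81.53 %
Therefore the application efficiency = 81.53 %.


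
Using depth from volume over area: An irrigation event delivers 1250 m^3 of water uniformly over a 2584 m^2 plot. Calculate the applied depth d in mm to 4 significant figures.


Approach: apply depth from volume over area, d = (V/A)*1000.
d = (1250 / 2584) * 1000 = 483.7 mm
Therefore the applied depth d = 483.7 mm.
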